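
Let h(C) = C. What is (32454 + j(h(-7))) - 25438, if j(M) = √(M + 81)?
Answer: 7016 + √74 ≈ 7024.6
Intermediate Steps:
j(M) = √(81 + M)
(32454 + j(h(-7))) - 25438 = (32454 + √(81 - 7)) - 25438 = (32454 + √74) - 25438 = 7016 + √74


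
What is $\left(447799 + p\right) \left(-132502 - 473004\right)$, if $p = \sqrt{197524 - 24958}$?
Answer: $-271144981294 - 1816518 \sqrt{19174} \approx -2.714 \cdot 10^{11}$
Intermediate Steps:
$p = 3 \sqrt{19174}$ ($p = \sqrt{172566} = 3 \sqrt{19174} \approx 415.41$)
$\left(447799 + p\right) \left(-132502 - 473004\right) = \left(447799 + 3 \sqrt{19174}\right) \left(-132502 - 473004\right) = \left(447799 + 3 \sqrt{19174}\right) \left(-605506\right) = -271144981294 - 1816518 \sqrt{19174}$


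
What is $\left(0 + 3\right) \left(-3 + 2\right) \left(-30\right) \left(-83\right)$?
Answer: $-7470$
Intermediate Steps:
$\left(0 + 3\right) \left(-3 + 2\right) \left(-30\right) \left(-83\right) = 3 \left(-1\right) \left(-30\right) \left(-83\right) = \left(-3\right) \left(-30\right) \left(-83\right) = 90 \left(-83\right) = -7470$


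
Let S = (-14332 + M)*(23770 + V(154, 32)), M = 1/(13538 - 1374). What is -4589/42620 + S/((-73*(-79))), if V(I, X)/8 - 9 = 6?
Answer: -44376556577577933/747445991140 ≈ -59371.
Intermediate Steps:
V(I, X) = 120 (V(I, X) = 72 + 8*6 = 72 + 48 = 120)
M = 1/12164 ≈ 8.2210e-5
S = -2082424969415/6082 (S = (-14332 + 1/12164)*(23770 + 120) = -174334447/12164*23890 = -2082424969415/6082 ≈ -3.4239e+8)
-4589/42620 + S/((-73*(-79))) = -4589/42620 - 2082424969415/(6082*((-73*(-79)))) = -4589*1/42620 - 2082424969415/6082/5767 = -4589/42620 - 2082424969415/6082*1/5767 = -4589/42620 - 2082424969415/35074894 = -44376556577577933/747445991140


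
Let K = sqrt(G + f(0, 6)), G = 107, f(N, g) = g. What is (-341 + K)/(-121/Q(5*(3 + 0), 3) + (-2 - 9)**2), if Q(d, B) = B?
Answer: -93/22 + 3*sqrt(113)/242 ≈ -4.0955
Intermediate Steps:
K = sqrt(113) (K = sqrt(107 + 6) = sqrt(113) ≈ 10.630)
(-341 + K)/(-121/Q(5*(3 + 0), 3) + (-2 - 9)**2) = (-341 + sqrt(113))/(-121/3 + (-2 - 9)**2) = (-341 + sqrt(113))/(-121*1/3 + (-11)**2) = (-341 + sqrt(113))/(-121/3 + 121) = (-341 + sqrt(113))/(242/3) = (-341 + sqrt(113))*(3/242) = -93/22 + 3*sqrt(113)/242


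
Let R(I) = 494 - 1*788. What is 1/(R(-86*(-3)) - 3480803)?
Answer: -1/3481097 ≈ -2.8727e-7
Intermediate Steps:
R(I) = -294 (R(I) = 494 - 788 = -294)
1/(R(-86*(-3)) - 3480803) = 1/(-294 - 3480803) = 1/(-3481097) = -1/3481097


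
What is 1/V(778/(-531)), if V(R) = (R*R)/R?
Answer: -531/778 ≈ -0.68252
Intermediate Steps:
V(R) = R (V(R) = R**2/R = R)
1/V(778/(-531)) = 1/(778/(-531)) = 1/(778*(-1/531)) = 1/(-778/531) = -531/778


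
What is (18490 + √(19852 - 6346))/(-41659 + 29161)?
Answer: -9245/6249 - √13506/12498 ≈ -1.4887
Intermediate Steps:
(18490 + √(19852 - 6346))/(-41659 + 29161) = (18490 + √13506)/(-12498) = (18490 + √13506)*(-1/12498) = -9245/6249 - √13506/12498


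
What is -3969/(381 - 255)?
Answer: -63/2 ≈ -31.500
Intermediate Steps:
-3969/(381 - 255) = -3969/126 = (1/126)*(-3969) = -63/2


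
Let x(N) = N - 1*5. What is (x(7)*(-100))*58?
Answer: -11600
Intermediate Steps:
x(N) = -5 + N (x(N) = N - 5 = -5 + N)
(x(7)*(-100))*58 = ((-5 + 7)*(-100))*58 = (2*(-100))*58 = -200*58 = -11600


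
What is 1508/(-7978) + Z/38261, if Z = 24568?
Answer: 69152958/152623129 ≈ 0.45310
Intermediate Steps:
1508/(-7978) + Z/38261 = 1508/(-7978) + 24568/38261 = 1508*(-1/7978) + 24568*(1/38261) = -754/3989 + 24568/38261 = 69152958/152623129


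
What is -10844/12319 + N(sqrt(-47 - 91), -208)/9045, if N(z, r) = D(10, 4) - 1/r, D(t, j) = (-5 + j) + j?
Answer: -4078753693/4635294768 ≈ -0.87993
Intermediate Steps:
D(t, j) = -5 + 2*j
N(z, r) = 3 - 1/r (N(z, r) = (-5 + 2*4) - 1/r = (-5 + 8) - 1/r = 3 - 1/r)
-10844/12319 + N(sqrt(-47 - 91), -208)/9045 = -10844/12319 + (3 - 1/(-208))/9045 = -10844*1/12319 + (3 - 1*(-1/208))*(1/9045) = -10844/12319 + (3 + 1/208)*(1/9045) = -10844/12319 + (625/208)*(1/9045) = -10844/12319 + 125/376272 = -4078753693/4635294768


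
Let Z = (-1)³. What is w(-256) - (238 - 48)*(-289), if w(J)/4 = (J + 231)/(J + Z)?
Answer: 14111970/257 ≈ 54910.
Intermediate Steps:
Z = -1
w(J) = 4*(231 + J)/(-1 + J) (w(J) = 4*((J + 231)/(J - 1)) = 4*((231 + J)/(-1 + J)) = 4*(231 + J)/(-1 + J))
w(-256) - (238 - 48)*(-289) = 4*(231 - 256)/(-1 - 256) - (238 - 48)*(-289) = 4*(-25)/(-257) - 190*(-289) = 4*(-1/257)*(-25) - 1*(-54910) = 100/257 + 54910 = 14111970/257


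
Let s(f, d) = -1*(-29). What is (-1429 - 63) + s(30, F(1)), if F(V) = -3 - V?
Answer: -1463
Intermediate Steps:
s(f, d) = 29
(-1429 - 63) + s(30, F(1)) = (-1429 - 63) + 29 = -1492 + 29 = -1463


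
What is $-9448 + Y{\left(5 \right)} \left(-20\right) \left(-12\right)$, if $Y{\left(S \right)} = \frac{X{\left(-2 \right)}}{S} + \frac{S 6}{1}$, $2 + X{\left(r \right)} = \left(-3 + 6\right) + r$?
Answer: $-2296$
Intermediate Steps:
$X{\left(r \right)} = 1 + r$ ($X{\left(r \right)} = -2 + \left(\left(-3 + 6\right) + r\right) = -2 + \left(3 + r\right) = 1 + r$)
$Y{\left(S \right)} = - \frac{1}{S} + 6 S$ ($Y{\left(S \right)} = \frac{1 - 2}{S} + \frac{S 6}{1} = - \frac{1}{S} + 6 S 1 = - \frac{1}{S} + 6 S$)
$-9448 + Y{\left(5 \right)} \left(-20\right) \left(-12\right) = -9448 + \left(- \frac{1}{5} + 6 \cdot 5\right) \left(-20\right) \left(-12\right) = -9448 + \left(\left(-1\right) \frac{1}{5} + 30\right) \left(-20\right) \left(-12\right) = -9448 + \left(- \frac{1}{5} + 30\right) \left(-20\right) \left(-12\right) = -9448 + \frac{149}{5} \left(-20\right) \left(-12\right) = -9448 - -7152 = -9448 + 7152 = -2296$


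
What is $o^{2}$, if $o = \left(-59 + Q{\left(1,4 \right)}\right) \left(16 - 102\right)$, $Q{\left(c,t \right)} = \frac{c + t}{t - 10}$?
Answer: $\frac{238300969}{9} \approx 2.6478 \cdot 10^{7}$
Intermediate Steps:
$Q{\left(c,t \right)} = \frac{c + t}{-10 + t}$
$o = \frac{15437}{3}$ ($o = \left(-59 + \frac{1 + 4}{-10 + 4}\right) \left(16 - 102\right) = \left(-59 + \frac{1}{-6} \cdot 5\right) \left(16 - 102\right) = \left(-59 - \frac{5}{6}\right) \left(-86\right) = \left(- \frac{359}{6}\right) \left(-86\right) = \frac{15437}{3} \approx 5145.7$)
$o^{2} = \left(\frac{15437}{3}\right)^{2} = \frac{238300969}{9}$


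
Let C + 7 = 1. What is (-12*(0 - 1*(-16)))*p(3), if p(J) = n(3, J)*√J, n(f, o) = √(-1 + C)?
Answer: -192*I*√21 ≈ -879.85*I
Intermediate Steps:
C = -6 (C = -7 + 1 = -6)
n(f, o) = I*√7 (n(f, o) = √(-1 - 6) = √(-7) = I*√7)
p(J) = I*√7*√J (p(J) = (I*√7)*√J = I*√7*√J)
(-12*(0 - 1*(-16)))*p(3) = (-12*(0 - 1*(-16)))*(I*√7*√3) = (-12*(0 + 16))*(I*√21) = (-12*16)*(I*√21) = -192*I*√21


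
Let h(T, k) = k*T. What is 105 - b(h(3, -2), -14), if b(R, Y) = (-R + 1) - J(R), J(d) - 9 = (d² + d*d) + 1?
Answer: 180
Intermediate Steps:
h(T, k) = T*k
J(d) = 10 + 2*d² (J(d) = 9 + ((d² + d*d) + 1) = 9 + ((d² + d²) + 1) = 9 + (2*d² + 1) = 9 + (1 + 2*d²) = 10 + 2*d²)
b(R, Y) = -9 - R - 2*R² (b(R, Y) = (-R + 1) - (10 + 2*R²) = (1 - R) + (-10 - 2*R²) = -9 - R - 2*R²)
105 - b(h(3, -2), -14) = 105 - (-9 - 3*(-2) - 2*(3*(-2))²) = 105 - (-9 - 1*(-6) - 2*(-6)²) = 105 - (-9 + 6 - 2*36) = 105 - (-9 + 6 - 72) = 105 - 1*(-75) = 105 + 75 = 180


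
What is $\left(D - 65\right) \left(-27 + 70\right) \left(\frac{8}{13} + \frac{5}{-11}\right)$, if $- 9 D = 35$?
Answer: $- \frac{613180}{1287} \approx -476.44$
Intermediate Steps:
$D = - \frac{35}{9}$ ($D = \left(- \frac{1}{9}\right) 35 = - \frac{35}{9} \approx -3.8889$)
$\left(D - 65\right) \left(-27 + 70\right) \left(\frac{8}{13} + \frac{5}{-11}\right) = \left(- \frac{35}{9} - 65\right) \left(-27 + 70\right) \left(\frac{8}{13} + \frac{5}{-11}\right) = \left(- \frac{620}{9}\right) 43 \left(8 \cdot \frac{1}{13} + 5 \left(- \frac{1}{11}\right)\right) = - \frac{26660 \left(\frac{8}{13} - \frac{5}{11}\right)}{9} = \left(- \frac{26660}{9}\right) \frac{23}{143} = - \frac{613180}{1287}$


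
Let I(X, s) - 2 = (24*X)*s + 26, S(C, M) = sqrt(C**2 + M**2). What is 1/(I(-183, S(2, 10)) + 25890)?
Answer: -12959/667191166 - 2196*sqrt(26)/333595583 ≈ -5.2989e-5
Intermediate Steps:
I(X, s) = 28 + 24*X*s (I(X, s) = 2 + ((24*X)*s + 26) = 2 + (24*X*s + 26) = 2 + (26 + 24*X*s) = 28 + 24*X*s)
1/(I(-183, S(2, 10)) + 25890) = 1/((28 + 24*(-183)*sqrt(2**2 + 10**2)) + 25890) = 1/((28 + 24*(-183)*sqrt(4 + 100)) + 25890) = 1/((28 + 24*(-183)*sqrt(104)) + 25890) = 1/((28 + 24*(-183)*(2*sqrt(26))) + 25890) = 1/((28 - 8784*sqrt(26)) + 25890) = 1/(25918 - 8784*sqrt(26))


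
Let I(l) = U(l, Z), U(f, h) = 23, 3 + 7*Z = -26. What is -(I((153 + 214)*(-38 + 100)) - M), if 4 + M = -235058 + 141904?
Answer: -93181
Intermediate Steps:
Z = -29/7 (Z = -3/7 + (1/7)*(-26) = -3/7 - 26/7 = -29/7 ≈ -4.1429)
I(l) = 23
M = -93158 (M = -4 + (-235058 + 141904) = -4 - 93154 = -93158)
-(I((153 + 214)*(-38 + 100)) - M) = -(23 - 1*(-93158)) = -(23 + 93158) = -1*93181 = -93181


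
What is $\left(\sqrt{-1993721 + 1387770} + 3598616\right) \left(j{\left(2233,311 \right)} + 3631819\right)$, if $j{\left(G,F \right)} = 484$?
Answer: $13071263692648 + 3632303 i \sqrt{605951} \approx 1.3071 \cdot 10^{13} + 2.8275 \cdot 10^{9} i$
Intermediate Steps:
$\left(\sqrt{-1993721 + 1387770} + 3598616\right) \left(j{\left(2233,311 \right)} + 3631819\right) = \left(\sqrt{-1993721 + 1387770} + 3598616\right) \left(484 + 3631819\right) = \left(\sqrt{-605951} + 3598616\right) 3632303 = \left(i \sqrt{605951} + 3598616\right) 3632303 = \left(3598616 + i \sqrt{605951}\right) 3632303 = 13071263692648 + 3632303 i \sqrt{605951}$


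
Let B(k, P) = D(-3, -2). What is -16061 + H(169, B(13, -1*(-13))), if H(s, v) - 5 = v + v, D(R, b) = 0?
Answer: -16056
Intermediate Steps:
B(k, P) = 0
H(s, v) = 5 + 2*v (H(s, v) = 5 + (v + v) = 5 + 2*v)
-16061 + H(169, B(13, -1*(-13))) = -16061 + (5 + 2*0) = -16061 + (5 + 0) = -16061 + 5 = -16056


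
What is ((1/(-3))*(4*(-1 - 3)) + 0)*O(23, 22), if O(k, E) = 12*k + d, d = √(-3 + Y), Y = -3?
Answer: 1472 + 16*I*√6/3 ≈ 1472.0 + 13.064*I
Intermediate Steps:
d = I*√6 (d = √(-3 - 3) = √(-6) = I*√6 ≈ 2.4495*I)
O(k, E) = 12*k + I*√6
((1/(-3))*(4*(-1 - 3)) + 0)*O(23, 22) = ((1/(-3))*(4*(-1 - 3)) + 0)*(12*23 + I*√6) = ((1*(-⅓))*(4*(-4)) + 0)*(276 + I*√6) = (-⅓*(-16) + 0)*(276 + I*√6) = (16/3 + 0)*(276 + I*√6) = 16*(276 + I*√6)/3 = 1472 + 16*I*√6/3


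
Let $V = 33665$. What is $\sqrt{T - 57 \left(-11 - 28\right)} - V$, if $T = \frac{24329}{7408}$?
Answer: $-33665 + \frac{\sqrt{7635940919}}{1852} \approx -33618.0$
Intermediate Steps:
$T = \frac{24329}{7408}$ ($T = 24329 \cdot \frac{1}{7408} = \frac{24329}{7408} \approx 3.2842$)
$\sqrt{T - 57 \left(-11 - 28\right)} - V = \sqrt{\frac{24329}{7408} - 57 \left(-11 - 28\right)} - 33665 = \sqrt{\frac{24329}{7408} - -2223} - 33665 = \sqrt{\frac{24329}{7408} + 2223} - 33665 = \sqrt{\frac{16492313}{7408}} - 33665 = \frac{\sqrt{7635940919}}{1852} - 33665 = -33665 + \frac{\sqrt{7635940919}}{1852}$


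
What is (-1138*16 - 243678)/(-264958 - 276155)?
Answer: 261886/541113 ≈ 0.48398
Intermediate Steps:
(-1138*16 - 243678)/(-264958 - 276155) = (-18208 - 243678)/(-541113) = -261886*(-1/541113) = 261886/541113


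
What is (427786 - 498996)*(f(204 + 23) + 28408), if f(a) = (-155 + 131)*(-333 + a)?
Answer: -2204091920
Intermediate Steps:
f(a) = 7992 - 24*a (f(a) = -24*(-333 + a) = 7992 - 24*a)
(427786 - 498996)*(f(204 + 23) + 28408) = (427786 - 498996)*((7992 - 24*(204 + 23)) + 28408) = -71210*((7992 - 24*227) + 28408) = -71210*((7992 - 5448) + 28408) = -71210*(2544 + 28408) = -71210*30952 = -2204091920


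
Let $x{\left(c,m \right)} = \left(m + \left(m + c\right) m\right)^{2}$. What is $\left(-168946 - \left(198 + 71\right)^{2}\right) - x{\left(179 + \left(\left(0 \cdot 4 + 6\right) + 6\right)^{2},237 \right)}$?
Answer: $-17677805156$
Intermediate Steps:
$x{\left(c,m \right)} = \left(m + m \left(c + m\right)\right)^{2}$ ($x{\left(c,m \right)} = \left(m + \left(c + m\right) m\right)^{2} = \left(m + m \left(c + m\right)\right)^{2}$)
$\left(-168946 - \left(198 + 71\right)^{2}\right) - x{\left(179 + \left(\left(0 \cdot 4 + 6\right) + 6\right)^{2},237 \right)} = \left(-168946 - \left(198 + 71\right)^{2}\right) - 237^{2} \left(1 + \left(179 + \left(\left(0 \cdot 4 + 6\right) + 6\right)^{2}\right) + 237\right)^{2} = \left(-168946 - 269^{2}\right) - 56169 \left(1 + \left(179 + \left(\left(0 + 6\right) + 6\right)^{2}\right) + 237\right)^{2} = \left(-168946 - 72361\right) - 56169 \left(1 + \left(179 + \left(6 + 6\right)^{2}\right) + 237\right)^{2} = \left(-168946 - 72361\right) - 56169 \left(1 + \left(179 + 12^{2}\right) + 237\right)^{2} = -241307 - 56169 \left(1 + \left(179 + 144\right) + 237\right)^{2} = -241307 - 56169 \left(1 + 323 + 237\right)^{2} = -241307 - 56169 \cdot 561^{2} = -241307 - 56169 \cdot 314721 = -241307 - 17677563849 = -17677805156$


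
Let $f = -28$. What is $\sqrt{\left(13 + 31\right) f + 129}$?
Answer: $i \sqrt{1103} \approx 33.211 i$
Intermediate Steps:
$\sqrt{\left(13 + 31\right) f + 129} = \sqrt{\left(13 + 31\right) \left(-28\right) + 129} = \sqrt{44 \left(-28\right) + 129} = \sqrt{-1232 + 129} = \sqrt{-1103} = i \sqrt{1103}$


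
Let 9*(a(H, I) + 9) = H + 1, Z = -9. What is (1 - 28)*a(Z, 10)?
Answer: 267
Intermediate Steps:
a(H, I) = -80/9 + H/9 (a(H, I) = -9 + (H + 1)/9 = -9 + (1 + H)/9 = -9 + (1/9 + H/9) = -80/9 + H/9)
(1 - 28)*a(Z, 10) = (1 - 28)*(-80/9 + (1/9)*(-9)) = -27*(-80/9 - 1) = -27*(-89/9) = 267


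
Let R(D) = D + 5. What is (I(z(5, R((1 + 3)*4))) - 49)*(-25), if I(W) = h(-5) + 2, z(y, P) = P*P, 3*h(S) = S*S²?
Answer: 6650/3 ≈ 2216.7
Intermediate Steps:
R(D) = 5 + D
h(S) = S³/3 (h(S) = (S*S²)/3 = S³/3)
z(y, P) = P²
I(W) = -119/3 (I(W) = (⅓)*(-5)³ + 2 = (⅓)*(-125) + 2 = -125/3 + 2 = -119/3)
(I(z(5, R((1 + 3)*4))) - 49)*(-25) = (-119/3 - 49)*(-25) = -266/3*(-25) = 6650/3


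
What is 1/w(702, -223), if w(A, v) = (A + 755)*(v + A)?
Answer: 1/697903 ≈ 1.4329e-6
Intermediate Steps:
w(A, v) = (755 + A)*(A + v)
1/w(702, -223) = 1/(702² + 755*702 + 755*(-223) + 702*(-223)) = 1/(492804 + 530010 - 168365 - 156546) = 1/697903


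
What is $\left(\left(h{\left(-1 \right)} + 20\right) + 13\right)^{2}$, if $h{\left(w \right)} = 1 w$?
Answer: $1024$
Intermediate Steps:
$h{\left(w \right)} = w$
$\left(\left(h{\left(-1 \right)} + 20\right) + 13\right)^{2} = \left(\left(-1 + 20\right) + 13\right)^{2} = \left(19 + 13\right)^{2} = 32^{2} = 1024$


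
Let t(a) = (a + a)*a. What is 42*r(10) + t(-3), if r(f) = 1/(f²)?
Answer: 921/50 ≈ 18.420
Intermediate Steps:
t(a) = 2*a² (t(a) = (2*a)*a = 2*a²)
r(f) = f⁻²
42*r(10) + t(-3) = 42/10² + 2*(-3)² = 42*(1/100) + 2*9 = 21/50 + 18 = 921/50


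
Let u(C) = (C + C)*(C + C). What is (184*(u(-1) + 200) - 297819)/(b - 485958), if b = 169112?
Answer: 260283/316846 ≈ 0.82148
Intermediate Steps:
u(C) = 4*C**2 (u(C) = (2*C)*(2*C) = 4*C**2)
(184*(u(-1) + 200) - 297819)/(b - 485958) = (184*(4*(-1)**2 + 200) - 297819)/(169112 - 485958) = (184*(4*1 + 200) - 297819)/(-316846) = (184*(4 + 200) - 297819)*(-1/316846) = (184*204 - 297819)*(-1/316846) = (37536 - 297819)*(-1/316846) = -260283*(-1/316846) = 260283/316846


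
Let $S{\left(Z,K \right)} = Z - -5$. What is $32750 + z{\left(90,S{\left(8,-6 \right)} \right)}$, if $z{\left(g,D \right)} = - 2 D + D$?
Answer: $32737$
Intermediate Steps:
$S{\left(Z,K \right)} = 5 + Z$ ($S{\left(Z,K \right)} = Z + 5 = 5 + Z$)
$z{\left(g,D \right)} = - D$
$32750 + z{\left(90,S{\left(8,-6 \right)} \right)} = 32750 - \left(5 + 8\right) = 32750 - 13 = 32737$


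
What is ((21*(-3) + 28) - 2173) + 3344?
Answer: 1136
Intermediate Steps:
((21*(-3) + 28) - 2173) + 3344 = ((-63 + 28) - 2173) + 3344 = (-35 - 2173) + 3344 = -2208 + 3344 = 1136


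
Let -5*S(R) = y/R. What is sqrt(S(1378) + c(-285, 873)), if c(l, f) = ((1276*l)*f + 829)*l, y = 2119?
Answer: sqrt(25415885380745110)/530 ≈ 3.0080e+5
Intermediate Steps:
S(R) = -2119/(5*R)
c(l, f) = l*(829 + 1276*f*l) (c(l, f) = (1276*f*l + 829)*l = (829 + 1276*f*l)*l = l*(829 + 1276*f*l))
sqrt(S(1378) + c(-285, 873)) = sqrt(-2119/5/1378 - 285*(829 + 1276*873*(-285))) = sqrt(-2119/5*1/1378 - 285*(829 - 317475180)) = sqrt(-163/530 - 285*(-317474351)) = sqrt(-163/530 + 90480190035) = sqrt(47954500718387/530) = sqrt(25415885380745110)/530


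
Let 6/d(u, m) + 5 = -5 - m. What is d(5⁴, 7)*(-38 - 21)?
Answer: 354/17 ≈ 20.824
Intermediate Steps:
d(u, m) = 6/(-10 - m) (d(u, m) = 6/(-5 + (-5 - m)) = 6/(-10 - m))
d(5⁴, 7)*(-38 - 21) = (-6/(10 + 7))*(-38 - 21) = -6/17*(-59) = 354/17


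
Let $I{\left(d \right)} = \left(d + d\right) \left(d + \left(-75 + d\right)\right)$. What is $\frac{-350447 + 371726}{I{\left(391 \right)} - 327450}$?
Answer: $\frac{21279}{225424} \approx 0.094395$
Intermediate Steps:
$I{\left(d \right)} = 2 d \left(-75 + 2 d\right)$
$\frac{-350447 + 371726}{I{\left(391 \right)} - 327450} = \frac{-350447 + 371726}{2 \cdot 391 \left(-75 + 2 \cdot 391\right) - 327450} = \frac{21279}{2 \cdot 391 \left(-75 + 782\right) - 327450} = \frac{21279}{2 \cdot 391 \cdot 707 - 327450} = \frac{21279}{552874 - 327450} = \frac{21279}{225424}$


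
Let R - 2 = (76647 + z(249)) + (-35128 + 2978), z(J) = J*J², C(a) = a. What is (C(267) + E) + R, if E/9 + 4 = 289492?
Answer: 18088407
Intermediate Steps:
E = 2605392 (E = -36 + 9*289492 = -36 + 2605428 = 2605392)
z(J) = J³
R = 15482748 (R = 2 + ((76647 + 249³) + (-35128 + 2978)) = 2 + ((76647 + 15438249) - 32150) = 2 + (15514896 - 32150) = 2 + 15482746 = 15482748)
(C(267) + E) + R = (267 + 2605392) + 15482748 = 2605659 + 15482748 = 18088407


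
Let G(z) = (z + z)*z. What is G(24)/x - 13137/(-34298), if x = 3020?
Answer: 19796259/25894990 ≈ 0.76448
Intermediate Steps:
G(z) = 2*z² (G(z) = (2*z)*z = 2*z²)
G(24)/x - 13137/(-34298) = (2*24²)/3020 - 13137/(-34298) = (2*576)*(1/3020) - 13137*(-1/34298) = 1152*(1/3020) + 13137/34298 = 288/755 + 13137/34298 = 19796259/25894990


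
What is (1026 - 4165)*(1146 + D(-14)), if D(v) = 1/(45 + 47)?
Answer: -330954187/92 ≈ -3.5973e+6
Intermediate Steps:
D(v) = 1/92
(1026 - 4165)*(1146 + D(-14)) = (1026 - 4165)*(1146 + 1/92) = -3139*105433/92 = -330954187/92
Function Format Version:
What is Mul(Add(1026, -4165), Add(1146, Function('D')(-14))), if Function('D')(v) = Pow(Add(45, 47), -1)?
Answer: Rational(-330954187, 92) ≈ -3.5973e+6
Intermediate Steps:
Function('D')(v) = Rational(1, 92) (Function('D')(v) = Pow(92, -1) = Rational(1, 92))
Mul(Add(1026, -4165), Add(1146, Function('D')(-14))) = Mul(Add(1026, -4165), Add(1146, Rational(1, 92))) = Mul(-3139, Rational(105433, 92)) = Rational(-330954187, 92)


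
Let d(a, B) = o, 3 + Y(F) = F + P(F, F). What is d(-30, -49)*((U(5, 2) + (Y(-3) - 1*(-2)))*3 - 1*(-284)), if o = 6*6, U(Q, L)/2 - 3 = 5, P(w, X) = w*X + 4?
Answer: 12924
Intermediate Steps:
P(w, X) = 4 + X*w (P(w, X) = X*w + 4 = 4 + X*w)
Y(F) = 1 + F + F**2 (Y(F) = -3 + (F + (4 + F*F)) = -3 + (F + (4 + F**2)) = -3 + (4 + F + F**2) = 1 + F + F**2)
U(Q, L) = 16 (U(Q, L) = 6 + 2*5 = 6 + 10 = 16)
o = 36
d(a, B) = 36
d(-30, -49)*((U(5, 2) + (Y(-3) - 1*(-2)))*3 - 1*(-284)) = 36*((16 + ((1 - 3 + (-3)**2) - 1*(-2)))*3 - 1*(-284)) = 36*((16 + ((1 - 3 + 9) + 2))*3 + 284) = 36*((16 + (7 + 2))*3 + 284) = 36*((16 + 9)*3 + 284) = 36*(25*3 + 284) = 36*(75 + 284) = 36*359 = 12924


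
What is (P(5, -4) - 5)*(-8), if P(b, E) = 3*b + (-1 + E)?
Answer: -40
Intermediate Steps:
P(b, E) = -1 + E + 3*b
(P(5, -4) - 5)*(-8) = ((-1 - 4 + 3*5) - 5)*(-8) = ((-1 - 4 + 15) - 5)*(-8) = (10 - 5)*(-8) = 5*(-8) = -40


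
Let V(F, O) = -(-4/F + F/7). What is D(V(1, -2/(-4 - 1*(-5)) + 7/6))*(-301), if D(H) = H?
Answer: -1161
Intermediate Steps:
V(F, O) = 4/F - F/7 (V(F, O) = -(-4/F + F*(1/7)) = -(-4/F + F/7) = 4/F - F/7)
D(V(1, -2/(-4 - 1*(-5)) + 7/6))*(-301) = (4/1 - 1/7*1)*(-301) = (4*1 - 1/7)*(-301) = (4 - 1/7)*(-301) = (27/7)*(-301) = -1161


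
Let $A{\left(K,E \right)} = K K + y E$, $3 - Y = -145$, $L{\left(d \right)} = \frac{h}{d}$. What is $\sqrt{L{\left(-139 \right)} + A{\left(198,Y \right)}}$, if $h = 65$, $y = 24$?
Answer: $\frac{\sqrt{826079641}}{139} \approx 206.77$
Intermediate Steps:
$L{\left(d \right)} = \frac{65}{d}$
$Y = 148$ ($Y = 3 - -145 = 3 + 145 = 148$)
$A{\left(K,E \right)} = K^{2} + 24 E$ ($A{\left(K,E \right)} = K K + 24 E = K^{2} + 24 E$)
$\sqrt{L{\left(-139 \right)} + A{\left(198,Y \right)}} = \sqrt{\frac{65}{-139} + \left(198^{2} + 24 \cdot 148\right)} = \sqrt{65 \left(- \frac{1}{139}\right) + \left(39204 + 3552\right)} = \sqrt{- \frac{65}{139} + 42756} = \sqrt{\frac{5943019}{139}} = \frac{\sqrt{826079641}}{139}$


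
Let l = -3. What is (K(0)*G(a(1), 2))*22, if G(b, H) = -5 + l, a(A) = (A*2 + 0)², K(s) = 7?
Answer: -1232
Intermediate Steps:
a(A) = 4*A² (a(A) = (2*A + 0)² = (2*A)² = 4*A²)
G(b, H) = -8 (G(b, H) = -5 - 3 = -8)
(K(0)*G(a(1), 2))*22 = (7*(-8))*22 = -56*22 = -1232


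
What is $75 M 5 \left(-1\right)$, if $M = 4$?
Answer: $-1500$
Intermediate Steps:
$75 M 5 \left(-1\right) = 75 \cdot 4 \cdot 5 \left(-1\right) = 75 \cdot 20 \left(-1\right) = 75 \left(-20\right) = -1500$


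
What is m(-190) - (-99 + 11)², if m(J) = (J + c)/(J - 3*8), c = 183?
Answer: -1657209/214 ≈ -7744.0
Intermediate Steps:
m(J) = (183 + J)/(-24 + J) (m(J) = (J + 183)/(J - 3*8) = (183 + J)/(J - 24) = (183 + J)/(-24 + J))
m(-190) - (-99 + 11)² = (183 - 190)/(-24 - 190) - (-99 + 11)² = -7/(-214) - 1*(-88)² = -1/214*(-7) - 1*7744 = 7/214 - 7744 = -1657209/214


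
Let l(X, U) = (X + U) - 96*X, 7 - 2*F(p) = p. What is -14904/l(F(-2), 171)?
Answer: 1104/19 ≈ 58.105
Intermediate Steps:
F(p) = 7/2 - p/2
l(X, U) = U - 95*X (l(X, U) = (U + X) - 96*X = U - 95*X)
-14904/l(F(-2), 171) = -14904/(171 - 95*(7/2 - ½*(-2))) = -14904/(171 - 95*(7/2 + 1)) = -14904/(171 - 95*9/2) = -14904/(171 - 855/2) = -14904/(-513/2) = -14904*(-2/513) = 1104/19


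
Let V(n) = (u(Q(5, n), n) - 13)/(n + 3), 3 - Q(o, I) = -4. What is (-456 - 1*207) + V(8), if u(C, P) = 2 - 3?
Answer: -7307/11 ≈ -664.27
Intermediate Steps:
Q(o, I) = 7 (Q(o, I) = 3 - 1*(-4) = 3 + 4 = 7)
u(C, P) = -1
V(n) = -14/(3 + n) (V(n) = (-1 - 13)/(n + 3) = -14/(3 + n))
(-456 - 1*207) + V(8) = (-456 - 1*207) - 14/(3 + 8) = (-456 - 207) - 14/11 = -663 - 14*1/11 = -663 - 14/11 = -7307/11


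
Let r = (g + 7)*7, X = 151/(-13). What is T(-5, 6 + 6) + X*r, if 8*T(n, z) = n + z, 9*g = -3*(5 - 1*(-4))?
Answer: -33733/104 ≈ -324.36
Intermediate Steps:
g = -3 (g = (-3*(5 - 1*(-4)))/9 = (-3*(5 + 4))/9 = (-3*9)/9 = (1/9)*(-27) = -3)
X = -151/13 (X = 151*(-1/13) = -151/13 ≈ -11.615)
T(n, z) = n/8 + z/8 (T(n, z) = (n + z)/8 = n/8 + z/8)
r = 28 (r = (-3 + 7)*7 = 4*7 = 28)
T(-5, 6 + 6) + X*r = ((1/8)*(-5) + (6 + 6)/8) - 151/13*28 = (-5/8 + (1/8)*12) - 4228/13 = (-5/8 + 3/2) - 4228/13 = 7/8 - 4228/13 = -33733/104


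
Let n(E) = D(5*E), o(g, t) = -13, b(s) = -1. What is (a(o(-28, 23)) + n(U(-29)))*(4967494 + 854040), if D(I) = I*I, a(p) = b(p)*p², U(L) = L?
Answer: 121413913104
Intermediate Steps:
a(p) = -p²
D(I) = I²
n(E) = 25*E² (n(E) = (5*E)² = 25*E²)
(a(o(-28, 23)) + n(U(-29)))*(4967494 + 854040) = (-1*(-13)² + 25*(-29)²)*(4967494 + 854040) = (-1*169 + 25*841)*5821534 = (-169 + 21025)*5821534 = 20856*5821534 = 121413913104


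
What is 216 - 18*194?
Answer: -3276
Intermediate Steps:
216 - 18*194 = 216 - 3492 = -3276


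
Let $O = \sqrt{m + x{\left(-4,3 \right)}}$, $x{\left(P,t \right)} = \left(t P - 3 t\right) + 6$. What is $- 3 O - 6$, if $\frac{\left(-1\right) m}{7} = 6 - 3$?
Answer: $-6 - 18 i \approx -6.0 - 18.0 i$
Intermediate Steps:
$x{\left(P,t \right)} = 6 - 3 t + P t$ ($x{\left(P,t \right)} = \left(P t - 3 t\right) + 6 = \left(- 3 t + P t\right) + 6 = 6 - 3 t + P t$)
$m = -21$ ($m = - 7 \left(6 - 3\right) = \left(-7\right) 3 = -21$)
$O = 6 i$ ($O = \sqrt{-21 - 15} = \sqrt{-36} = 6 i \approx 6.0 i$)
$- 3 O - 6 = - 3 \cdot 6 i - 6 = - 18 i - 6 = -6 - 18 i$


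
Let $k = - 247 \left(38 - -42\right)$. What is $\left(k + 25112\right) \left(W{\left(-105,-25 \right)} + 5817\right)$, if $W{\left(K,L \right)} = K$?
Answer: $30570624$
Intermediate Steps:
$k = -19760$ ($k = - 247 \left(38 + 42\right) = \left(-247\right) 80 = -19760$)
$\left(k + 25112\right) \left(W{\left(-105,-25 \right)} + 5817\right) = \left(-19760 + 25112\right) \left(-105 + 5817\right) = 5352 \cdot 5712 = 30570624$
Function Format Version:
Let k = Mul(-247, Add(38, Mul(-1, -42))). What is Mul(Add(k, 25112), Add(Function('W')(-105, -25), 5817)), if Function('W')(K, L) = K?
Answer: 30570624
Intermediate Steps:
k = -19760 (k = Mul(-247, Add(38, 42)) = Mul(-247, 80) = -19760)
Mul(Add(k, 25112), Add(Function('W')(-105, -25), 5817)) = Mul(Add(-19760, 25112), Add(-105, 5817)) = Mul(5352, 5712) = 30570624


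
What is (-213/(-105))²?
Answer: 5041/1225 ≈ 4.1151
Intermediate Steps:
(-213/(-105))² = (-213*(-1/105))² = (71/35)² = 5041/1225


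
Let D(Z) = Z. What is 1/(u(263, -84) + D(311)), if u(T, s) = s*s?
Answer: 1/7367 ≈ 0.00013574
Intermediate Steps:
u(T, s) = s²
1/(u(263, -84) + D(311)) = 1/((-84)² + 311) = 1/(7056 + 311) = 1/7367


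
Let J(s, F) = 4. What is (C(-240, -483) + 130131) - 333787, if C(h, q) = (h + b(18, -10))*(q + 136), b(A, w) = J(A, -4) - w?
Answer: -125234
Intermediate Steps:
b(A, w) = 4 - w
C(h, q) = (14 + h)*(136 + q) (C(h, q) = (h + (4 - 1*(-10)))*(q + 136) = (h + (4 + 10))*(136 + q) = (h + 14)*(136 + q) = (14 + h)*(136 + q))
(C(-240, -483) + 130131) - 333787 = ((1904 + 14*(-483) + 136*(-240) - 240*(-483)) + 130131) - 333787 = ((1904 - 6762 - 32640 + 115920) + 130131) - 333787 = (78422 + 130131) - 333787 = 208553 - 333787 = -125234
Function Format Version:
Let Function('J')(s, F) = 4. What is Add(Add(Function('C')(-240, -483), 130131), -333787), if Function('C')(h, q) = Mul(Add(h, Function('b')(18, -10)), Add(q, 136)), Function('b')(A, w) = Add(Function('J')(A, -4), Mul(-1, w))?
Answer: -125234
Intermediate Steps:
Function('b')(A, w) = Add(4, Mul(-1, w))
Function('C')(h, q) = Mul(Add(14, h), Add(136, q)) (Function('C')(h, q) = Mul(Add(h, Add(4, Mul(-1, -10))), Add(q, 136)) = Mul(Add(h, Add(4, 10)), Add(136, q)) = Mul(Add(h, 14), Add(136, q)) = Mul(Add(14, h), Add(136, q)))
Add(Add(Function('C')(-240, -483), 130131), -333787) = Add(Add(Add(1904, Mul(14, -483), Mul(136, -240), Mul(-240, -483)), 130131), -333787) = Add(Add(Add(1904, -6762, -32640, 115920), 130131), -333787) = Add(Add(78422, 130131), -333787) = Add(208553, -333787) = -125234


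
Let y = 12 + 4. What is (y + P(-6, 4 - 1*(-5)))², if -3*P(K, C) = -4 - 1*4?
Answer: 3136/9 ≈ 348.44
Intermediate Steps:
y = 16
P(K, C) = 8/3 (P(K, C) = -(-4 - 1*4)/3 = -(-4 - 4)/3 = -⅓*(-8) = 8/3)
(y + P(-6, 4 - 1*(-5)))² = (16 + 8/3)² = (56/3)² = 3136/9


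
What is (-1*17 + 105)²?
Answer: 7744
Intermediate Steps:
(-1*17 + 105)² = (-17 + 105)² = 88² = 7744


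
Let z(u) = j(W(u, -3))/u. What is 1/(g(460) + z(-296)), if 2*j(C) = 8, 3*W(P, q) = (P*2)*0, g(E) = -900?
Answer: -74/66601 ≈ -0.0011111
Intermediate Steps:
W(P, q) = 0 (W(P, q) = ((P*2)*0)/3 = ((2*P)*0)/3 = (1/3)*0 = 0)
j(C) = 4 (j(C) = (1/2)*8 = 4)
z(u) = 4/u
1/(g(460) + z(-296)) = 1/(-900 + 4/(-296)) = 1/(-900 + 4*(-1/296)) = 1/(-900 - 1/74) = 1/(-66601/74) = -74/66601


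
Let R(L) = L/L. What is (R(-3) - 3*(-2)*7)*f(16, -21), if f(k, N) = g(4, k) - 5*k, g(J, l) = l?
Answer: -2752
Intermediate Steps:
f(k, N) = -4*k (f(k, N) = k - 5*k = -4*k)
R(L) = 1
(R(-3) - 3*(-2)*7)*f(16, -21) = (1 - 3*(-2)*7)*(-4*16) = (1 + 6*7)*(-64) = (1 + 42)*(-64) = 43*(-64) = -2752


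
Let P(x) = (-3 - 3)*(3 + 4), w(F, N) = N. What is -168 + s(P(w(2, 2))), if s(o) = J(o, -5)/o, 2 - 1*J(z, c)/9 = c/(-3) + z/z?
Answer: -1175/7 ≈ -167.86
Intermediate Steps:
P(x) = -42 (P(x) = -6*7 = -42)
J(z, c) = 9 + 3*c (J(z, c) = 18 - 9*(c/(-3) + z/z) = 18 - 9*(c*(-⅓) + 1) = 18 - 9*(-c/3 + 1) = 18 - 9*(1 - c/3) = 18 + (-9 + 3*c) = 9 + 3*c)
s(o) = -6/o (s(o) = (9 + 3*(-5))/o = (9 - 15)/o = -6/o)
-168 + s(P(w(2, 2))) = -168 - 6/(-42) = -168 - 6*(-1/42) = -168 + ⅐ = -1175/7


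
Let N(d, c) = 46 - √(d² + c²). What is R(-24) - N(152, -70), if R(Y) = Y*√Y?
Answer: -46 + 2*√7001 - 48*I*√6 ≈ 121.34 - 117.58*I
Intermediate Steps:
N(d, c) = 46 - √(c² + d²)
R(Y) = Y^(3/2)
R(-24) - N(152, -70) = (-24)^(3/2) - (46 - √((-70)² + 152²)) = -48*I*√6 - (46 - √(4900 + 23104)) = -48*I*√6 - (46 - √28004) = -48*I*√6 - (46 - 2*√7001) = -48*I*√6 + (-46 + 2*√7001) = -46 + 2*√7001 - 48*I*√6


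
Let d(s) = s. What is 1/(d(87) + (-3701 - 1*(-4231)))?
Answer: 1/617 ≈ 0.0016207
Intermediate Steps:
1/(d(87) + (-3701 - 1*(-4231))) = 1/(87 + (-3701 - 1*(-4231))) = 1/(87 + (-3701 + 4231)) = 1/(87 + 530) = 1/617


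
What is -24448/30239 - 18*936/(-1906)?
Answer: 231434392/28817767 ≈ 8.0310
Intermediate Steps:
-24448/30239 - 18*936/(-1906) = -24448*1/30239 - 16848*(-1/1906) = -24448/30239 + 8424/953 = 231434392/28817767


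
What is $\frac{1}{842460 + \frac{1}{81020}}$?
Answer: $\frac{81020}{68256109201} \approx 1.187 \cdot 10^{-6}$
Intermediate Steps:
$\frac{1}{842460 + \frac{1}{81020}} = \frac{1}{\frac{68256109201}{81020}} = \frac{81020}{68256109201}$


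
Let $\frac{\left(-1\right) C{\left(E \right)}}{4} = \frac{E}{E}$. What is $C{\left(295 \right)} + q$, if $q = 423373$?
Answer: $423369$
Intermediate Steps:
$C{\left(E \right)} = -4$ ($C{\left(E \right)} = - 4 \frac{E}{E} = \left(-4\right) 1 = -4$)
$C{\left(295 \right)} + q = -4 + 423373 = 423369$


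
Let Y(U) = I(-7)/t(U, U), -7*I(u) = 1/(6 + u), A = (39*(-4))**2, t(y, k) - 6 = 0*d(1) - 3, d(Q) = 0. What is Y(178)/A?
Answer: 1/511056 ≈ 1.9567e-6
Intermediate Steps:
t(y, k) = 3 (t(y, k) = 6 + (0*0 - 3) = 6 + (0 - 3) = 6 - 3 = 3)
A = 24336 (A = (-156)**2 = 24336)
I(u) = -1/(7*(6 + u))
Y(U) = 1/21 (Y(U) = -1/(42 + 7*(-7))/3 = -1/(42 - 49)*(1/3) = -1/(-7)*(1/3) = -1*(-1/7)*(1/3) = (1/7)*(1/3) = 1/21)
Y(178)/A = (1/21)/24336 = (1/21)*(1/24336) = 1/511056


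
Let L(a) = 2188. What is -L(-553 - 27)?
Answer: -2188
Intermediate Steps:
-L(-553 - 27) = -1*2188 = -2188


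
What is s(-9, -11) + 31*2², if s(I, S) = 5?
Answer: 129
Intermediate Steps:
s(-9, -11) + 31*2² = 5 + 31*2² = 5 + 31*4 = 5 + 124 = 129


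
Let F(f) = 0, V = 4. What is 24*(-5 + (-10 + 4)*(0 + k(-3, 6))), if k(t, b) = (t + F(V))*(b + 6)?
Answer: 5064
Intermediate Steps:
k(t, b) = t*(6 + b) (k(t, b) = (t + 0)*(b + 6) = t*(6 + b))
24*(-5 + (-10 + 4)*(0 + k(-3, 6))) = 24*(-5 + (-10 + 4)*(0 - 3*(6 + 6))) = 24*(-5 - 6*(0 - 3*12)) = 24*(-5 - 6*(0 - 36)) = 24*(-5 - 6*(-36)) = 24*(-5 + 216) = 24*211 = 5064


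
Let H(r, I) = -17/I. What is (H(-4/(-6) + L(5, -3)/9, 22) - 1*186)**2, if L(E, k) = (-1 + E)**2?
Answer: 16883881/484 ≈ 34884.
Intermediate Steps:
(H(-4/(-6) + L(5, -3)/9, 22) - 1*186)**2 = (-17/22 - 1*186)**2 = (-17*1/22 - 186)**2 = (-17/22 - 186)**2 = (-4109/22)**2 = 16883881/484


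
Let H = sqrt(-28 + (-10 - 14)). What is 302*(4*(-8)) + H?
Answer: -9664 + 2*I*sqrt(13) ≈ -9664.0 + 7.2111*I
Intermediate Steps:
H = 2*I*sqrt(13) (H = sqrt(-28 - 24) = sqrt(-52) = 2*I*sqrt(13) ≈ 7.2111*I)
302*(4*(-8)) + H = 302*(4*(-8)) + 2*I*sqrt(13) = 302*(-32) + 2*I*sqrt(13) = -9664 + 2*I*sqrt(13)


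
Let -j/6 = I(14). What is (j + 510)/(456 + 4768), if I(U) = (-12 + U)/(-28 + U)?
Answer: 447/4571 ≈ 0.097790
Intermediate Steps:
I(U) = (-12 + U)/(-28 + U)
j = 6/7 (j = -6*(-12 + 14)/(-28 + 14) = -6*2/(-14) = -(-3)*2/7 = -6*(-1/7) = 6/7 ≈ 0.85714)
(j + 510)/(456 + 4768) = (6/7 + 510)/(456 + 4768) = (3576/7)/5224 = (3576/7)*(1/5224) = 447/4571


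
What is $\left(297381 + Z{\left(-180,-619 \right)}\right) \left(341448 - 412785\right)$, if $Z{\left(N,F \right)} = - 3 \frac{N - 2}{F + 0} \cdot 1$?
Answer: $- \frac{13131593187741}{619} \approx -2.1214 \cdot 10^{10}$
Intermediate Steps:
$Z{\left(N,F \right)} = - \frac{3 \left(-2 + N\right)}{F}$ ($Z{\left(N,F \right)} = - 3 \frac{-2 + N}{F} 1 = - \frac{3 \left(-2 + N\right)}{F} 1 = - \frac{3 \left(-2 + N\right)}{F}$)
$\left(297381 + Z{\left(-180,-619 \right)}\right) \left(341448 - 412785\right) = \left(297381 + \frac{3 \left(2 - -180\right)}{-619}\right) \left(341448 - 412785\right) = \left(297381 + 3 \left(- \frac{1}{619}\right) \left(2 + 180\right)\right) \left(-71337\right) = \left(297381 + 3 \left(- \frac{1}{619}\right) 182\right) \left(-71337\right) = \left(297381 - \frac{546}{619}\right) \left(-71337\right) = \frac{184078293}{619} \left(-71337\right) = - \frac{13131593187741}{619}$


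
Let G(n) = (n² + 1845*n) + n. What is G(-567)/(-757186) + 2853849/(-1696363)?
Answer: -930703935855/1284462314518 ≈ -0.72459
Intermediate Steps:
G(n) = n² + 1846*n
G(-567)/(-757186) + 2853849/(-1696363) = -567*(1846 - 567)/(-757186) + 2853849/(-1696363) = -567*1279*(-1/757186) + 2853849*(-1/1696363) = -725193*(-1/757186) - 2853849/1696363 = 725193/757186 - 2853849/1696363 = -930703935855/1284462314518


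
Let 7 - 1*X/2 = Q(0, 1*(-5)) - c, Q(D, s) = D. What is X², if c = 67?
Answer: 21904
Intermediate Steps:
X = 148 (X = 14 - 2*(0 - 1*67) = 14 - 2*(0 - 67) = 14 - 2*(-67) = 14 + 134 = 148)
X² = 148² = 21904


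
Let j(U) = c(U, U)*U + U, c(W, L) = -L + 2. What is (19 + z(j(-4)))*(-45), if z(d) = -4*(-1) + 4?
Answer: -1215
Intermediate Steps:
c(W, L) = 2 - L
j(U) = U + U*(2 - U) (j(U) = (2 - U)*U + U = U*(2 - U) + U = U + U*(2 - U))
z(d) = 8 (z(d) = 4 + 4 = 8)
(19 + z(j(-4)))*(-45) = (19 + 8)*(-45) = 27*(-45) = -1215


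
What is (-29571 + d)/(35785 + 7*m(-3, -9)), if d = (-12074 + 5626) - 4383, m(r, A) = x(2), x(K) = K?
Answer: -40402/35799 ≈ -1.1286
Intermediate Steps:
m(r, A) = 2
d = -10831 (d = -6448 - 4383 = -10831)
(-29571 + d)/(35785 + 7*m(-3, -9)) = (-29571 - 10831)/(35785 + 7*2) = -40402/(35785 + 14) = -40402/35799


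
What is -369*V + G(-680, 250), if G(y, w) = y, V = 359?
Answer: -133151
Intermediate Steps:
-369*V + G(-680, 250) = -369*359 - 680 = -132471 - 680 = -133151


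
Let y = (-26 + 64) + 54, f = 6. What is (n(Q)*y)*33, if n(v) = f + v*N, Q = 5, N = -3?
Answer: -27324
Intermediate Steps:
n(v) = 6 - 3*v (n(v) = 6 + v*(-3) = 6 - 3*v)
y = 92 (y = 38 + 54 = 92)
(n(Q)*y)*33 = ((6 - 3*5)*92)*33 = ((6 - 15)*92)*33 = -9*92*33 = -828*33 = -27324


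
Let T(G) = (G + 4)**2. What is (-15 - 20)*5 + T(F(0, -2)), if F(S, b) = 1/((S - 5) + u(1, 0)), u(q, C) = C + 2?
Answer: -1454/9 ≈ -161.56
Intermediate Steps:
u(q, C) = 2 + C
F(S, b) = 1/(-3 + S) (F(S, b) = 1/((S - 5) + (2 + 0)) = 1/((-5 + S) + 2) = 1/(-3 + S))
T(G) = (4 + G)**2
(-15 - 20)*5 + T(F(0, -2)) = (-15 - 20)*5 + (4 + 1/(-3 + 0))**2 = -35*5 + (4 + 1/(-3))**2 = -175 + (4 - 1/3)**2 = -175 + (11/3)**2 = -175 + 121/9 = -1454/9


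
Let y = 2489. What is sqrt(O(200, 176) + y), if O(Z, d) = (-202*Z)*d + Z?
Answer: I*sqrt(7107711) ≈ 2666.0*I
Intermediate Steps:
O(Z, d) = Z - 202*Z*d (O(Z, d) = -202*Z*d + Z = Z - 202*Z*d)
sqrt(O(200, 176) + y) = sqrt(200*(1 - 202*176) + 2489) = sqrt(200*(1 - 35552) + 2489) = sqrt(200*(-35551) + 2489) = sqrt(-7110200 + 2489) = sqrt(-7107711) = I*sqrt(7107711)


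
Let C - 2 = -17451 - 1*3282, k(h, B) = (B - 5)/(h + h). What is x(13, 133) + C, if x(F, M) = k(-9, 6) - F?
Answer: -373393/18 ≈ -20744.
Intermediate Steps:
k(h, B) = (-5 + B)/(2*h) (k(h, B) = (-5 + B)/((2*h)) = (-5 + B)*(1/(2*h)) = (-5 + B)/(2*h))
x(F, M) = -1/18 - F (x(F, M) = (½)*(-5 + 6)/(-9) - F = (½)*(-⅑)*1 - F = -1/18 - F)
C = -20731 (C = 2 + (-17451 - 1*3282) = 2 + (-17451 - 3282) = 2 - 20733 = -20731)
x(13, 133) + C = (-1/18 - 1*13) - 20731 = (-1/18 - 13) - 20731 = -235/18 - 20731 = -373393/18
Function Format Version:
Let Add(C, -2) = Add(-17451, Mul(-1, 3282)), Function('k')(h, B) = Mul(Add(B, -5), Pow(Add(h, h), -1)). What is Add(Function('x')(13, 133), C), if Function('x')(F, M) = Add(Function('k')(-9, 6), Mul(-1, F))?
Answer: Rational(-373393, 18) ≈ -20744.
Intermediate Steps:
Function('k')(h, B) = Mul(Rational(1, 2), Pow(h, -1), Add(-5, B)) (Function('k')(h, B) = Mul(Add(-5, B), Pow(Mul(2, h), -1)) = Mul(Add(-5, B), Mul(Rational(1, 2), Pow(h, -1))) = Mul(Rational(1, 2), Pow(h, -1), Add(-5, B)))
Function('x')(F, M) = Add(Rational(-1, 18), Mul(-1, F)) (Function('x')(F, M) = Add(Mul(Rational(1, 2), Pow(-9, -1), Add(-5, 6)), Mul(-1, F)) = Add(Mul(Rational(1, 2), Rational(-1, 9), 1), Mul(-1, F)) = Add(Rational(-1, 18), Mul(-1, F)))
C = -20731 (C = Add(2, Add(-17451, Mul(-1, 3282))) = Add(2, Add(-17451, -3282)) = Add(2, -20733) = -20731)
Add(Function('x')(13, 133), C) = Add(Add(Rational(-1, 18), Mul(-1, 13)), -20731) = Add(Add(Rational(-1, 18), -13), -20731) = Add(Rational(-235, 18), -20731) = Rational(-373393, 18)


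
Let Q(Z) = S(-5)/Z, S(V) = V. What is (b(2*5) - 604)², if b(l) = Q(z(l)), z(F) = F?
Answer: 1461681/4 ≈ 3.6542e+5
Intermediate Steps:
Q(Z) = -5/Z
b(l) = -5/l
(b(2*5) - 604)² = (-5/(2*5) - 604)² = (-5/10 - 604)² = (-5*⅒ - 604)² = (-½ - 604)² = (-1209/2)² = 1461681/4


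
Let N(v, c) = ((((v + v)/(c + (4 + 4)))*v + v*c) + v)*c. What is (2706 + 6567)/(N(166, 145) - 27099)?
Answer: 1418769/541520753 ≈ 0.0026200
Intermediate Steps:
N(v, c) = c*(v + c*v + 2*v²/(8 + c)) (N(v, c) = ((((2*v)/(c + 8))*v + c*v) + v)*c = ((((2*v)/(8 + c))*v + c*v) + v)*c = (((2*v/(8 + c))*v + c*v) + v)*c = ((2*v²/(8 + c) + c*v) + v)*c = ((c*v + 2*v²/(8 + c)) + v)*c = (v + c*v + 2*v²/(8 + c))*c = c*(v + c*v + 2*v²/(8 + c)))
(2706 + 6567)/(N(166, 145) - 27099) = (2706 + 6567)/(145*166*(8 + 145² + 2*166 + 9*145)/(8 + 145) - 27099) = 9273/(145*166*(8 + 21025 + 332 + 1305)/153 - 27099) = 9273/(145*166*(1/153)*22670 - 27099) = 9273/(545666900/153 - 27099) = 9273/(541520753/153) = 9273*(153/541520753) = 1418769/541520753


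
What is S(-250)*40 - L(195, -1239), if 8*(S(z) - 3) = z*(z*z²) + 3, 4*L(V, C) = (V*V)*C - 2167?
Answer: 39086057841/2 ≈ 1.9543e+10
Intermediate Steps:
L(V, C) = -2167/4 + C*V²/4 (L(V, C) = ((V*V)*C - 2167)/4 = (V²*C - 2167)/4 = (C*V² - 2167)/4 = (-2167 + C*V²)/4 = -2167/4 + C*V²/4)
S(z) = 27/8 + z⁴/8 (S(z) = 3 + (z*(z*z²) + 3)/8 = 3 + (z*z³ + 3)/8 = 3 + (z⁴ + 3)/8 = 3 + (3 + z⁴)/8 = 3 + (3/8 + z⁴/8) = 27/8 + z⁴/8)
S(-250)*40 - L(195, -1239) = (27/8 + (⅛)*(-250)⁴)*40 - (-2167/4 + (¼)*(-1239)*195²) = (27/8 + (⅛)*3906250000)*40 - (-2167/4 + (¼)*(-1239)*38025) = (27/8 + 488281250)*40 - (-2167/4 - 47112975/4) = (3906250027/8)*40 - 1*(-23557571/2) = 19531250135 + 23557571/2 = 39086057841/2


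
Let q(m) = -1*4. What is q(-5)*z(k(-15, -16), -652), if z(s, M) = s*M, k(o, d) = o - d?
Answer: 2608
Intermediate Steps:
q(m) = -4
z(s, M) = M*s
q(-5)*z(k(-15, -16), -652) = -(-2608)*(-15 - 1*(-16)) = -(-2608)*(-15 + 16) = -(-2608) = -4*(-652) = 2608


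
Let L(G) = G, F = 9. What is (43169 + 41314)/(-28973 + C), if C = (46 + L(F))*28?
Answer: -12069/3919 ≈ -3.0796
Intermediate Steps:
C = 1540 (C = (46 + 9)*28 = 55*28 = 1540)
(43169 + 41314)/(-28973 + C) = (43169 + 41314)/(-28973 + 1540) = 84483/(-27433) = 84483*(-1/27433) = -12069/3919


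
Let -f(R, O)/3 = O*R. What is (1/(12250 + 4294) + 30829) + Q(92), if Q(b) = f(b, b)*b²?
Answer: -3555091504095/16544 ≈ -2.1489e+8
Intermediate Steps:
f(R, O) = -3*O*R
Q(b) = -3*b⁴ (Q(b) = (-3*b*b)*b² = (-3*b²)*b² = -3*b⁴)
(1/(12250 + 4294) + 30829) + Q(92) = (1/(12250 + 4294) + 30829) - 3*92⁴ = (1/16544 + 30829) - 3*71639296 = (1/16544 + 30829) - 214917888 = 510034977/16544 - 214917888 = -3555091504095/16544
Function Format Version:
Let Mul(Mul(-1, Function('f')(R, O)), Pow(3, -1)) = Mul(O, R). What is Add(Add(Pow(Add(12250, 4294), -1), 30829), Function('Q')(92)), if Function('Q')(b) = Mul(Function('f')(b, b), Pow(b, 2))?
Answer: Rational(-3555091504095, 16544) ≈ -2.1489e+8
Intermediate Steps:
Function('f')(R, O) = Mul(-3, O, R) (Function('f')(R, O) = Mul(-3, Mul(O, R)) = Mul(-3, O, R))
Function('Q')(b) = Mul(-3, Pow(b, 4)) (Function('Q')(b) = Mul(Mul(-3, b, b), Pow(b, 2)) = Mul(Mul(-3, Pow(b, 2)), Pow(b, 2)) = Mul(-3, Pow(b, 4)))
Add(Add(Pow(Add(12250, 4294), -1), 30829), Function('Q')(92)) = Add(Add(Pow(Add(12250, 4294), -1), 30829), Mul(-3, Pow(92, 4))) = Add(Add(Pow(16544, -1), 30829), Mul(-3, 71639296)) = Add(Add(Rational(1, 16544), 30829), -214917888) = Add(Rational(510034977, 16544), -214917888) = Rational(-3555091504095, 16544)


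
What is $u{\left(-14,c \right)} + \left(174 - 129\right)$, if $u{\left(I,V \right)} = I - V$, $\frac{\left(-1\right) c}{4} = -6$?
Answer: $7$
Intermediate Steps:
$c = 24$ ($c = \left(-4\right) \left(-6\right) = 24$)
$u{\left(-14,c \right)} + \left(174 - 129\right) = \left(-14 - 24\right) + \left(174 - 129\right) = \left(-14 - 24\right) + 45 = -38 + 45 = 7$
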